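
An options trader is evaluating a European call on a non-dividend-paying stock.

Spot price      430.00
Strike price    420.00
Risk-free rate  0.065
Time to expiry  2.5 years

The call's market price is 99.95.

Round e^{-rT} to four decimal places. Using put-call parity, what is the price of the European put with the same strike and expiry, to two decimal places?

26.95

exp(−rT) = exp(−0.065·2.5) = 0.8500
Put-call parity: C − P = S − K·e^(−rT) = 430 − 420·0.8500 = 430 − 357.0000 = 73.0000
P = C − (C − P) = 99.95 − (73.0000) = 26.9500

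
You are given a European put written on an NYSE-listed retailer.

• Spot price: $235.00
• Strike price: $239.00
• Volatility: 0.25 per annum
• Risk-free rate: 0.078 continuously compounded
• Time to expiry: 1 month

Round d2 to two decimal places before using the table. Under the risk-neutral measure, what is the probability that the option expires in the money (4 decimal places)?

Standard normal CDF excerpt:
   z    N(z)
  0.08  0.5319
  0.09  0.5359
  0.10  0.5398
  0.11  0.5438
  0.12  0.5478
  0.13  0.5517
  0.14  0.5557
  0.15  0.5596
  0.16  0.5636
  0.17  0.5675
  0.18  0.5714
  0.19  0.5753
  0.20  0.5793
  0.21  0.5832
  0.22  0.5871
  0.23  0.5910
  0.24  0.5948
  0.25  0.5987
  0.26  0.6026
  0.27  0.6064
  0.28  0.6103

T = 0.08333;  σ√T = 0.0722
d₁ = [ln(235/239) + (0.078 + ½·0.25²)·0.08333] / (σ√T) = (-0.0169 + 0.0091) / 0.0722 = -0.1077 ≈ -0.11
d₂ = -0.1077 − 0.0722 = -0.1799 ≈ -0.18
Pr(exercise) under Q = N(−d₂) = N(0.18) = 0.5714

0.5714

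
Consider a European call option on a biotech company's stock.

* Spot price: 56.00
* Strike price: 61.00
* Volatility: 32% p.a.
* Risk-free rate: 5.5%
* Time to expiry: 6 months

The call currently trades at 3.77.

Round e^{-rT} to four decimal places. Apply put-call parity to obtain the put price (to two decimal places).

7.12

e^(−rT) = e^(−0.055·0.5) = 0.9729
Put-call parity: C − P = S − K·e^(−rT) = 56 − 61·0.9729 = 56 − 59.3469 = -3.3469
P = C − (C − P) = 3.77 − (-3.3469) = 7.1169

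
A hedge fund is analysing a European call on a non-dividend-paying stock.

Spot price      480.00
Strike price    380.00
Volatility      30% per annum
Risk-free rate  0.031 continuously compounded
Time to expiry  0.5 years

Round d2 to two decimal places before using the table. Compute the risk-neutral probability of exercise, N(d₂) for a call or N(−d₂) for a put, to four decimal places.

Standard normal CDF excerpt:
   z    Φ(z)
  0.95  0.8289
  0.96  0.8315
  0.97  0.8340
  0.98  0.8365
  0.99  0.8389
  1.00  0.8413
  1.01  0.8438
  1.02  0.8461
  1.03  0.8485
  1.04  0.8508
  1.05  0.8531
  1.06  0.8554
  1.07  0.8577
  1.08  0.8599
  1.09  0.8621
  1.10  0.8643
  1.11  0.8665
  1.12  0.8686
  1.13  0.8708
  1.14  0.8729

σ√T = 0.3·√0.5 = 0.2121
d₁ = [ln(480/380) + (0.031 + 0.3²/2)·0.5] / 0.2121 = [0.2336 + 0.0380] / 0.2121 = 1.2804 → 1.28
d₂ = d₁ − σ√T = 1.2804 − 0.2121 = 1.0683 → 1.07
Pr(exercise) under Q = N(d₂) = 0.8577

0.8577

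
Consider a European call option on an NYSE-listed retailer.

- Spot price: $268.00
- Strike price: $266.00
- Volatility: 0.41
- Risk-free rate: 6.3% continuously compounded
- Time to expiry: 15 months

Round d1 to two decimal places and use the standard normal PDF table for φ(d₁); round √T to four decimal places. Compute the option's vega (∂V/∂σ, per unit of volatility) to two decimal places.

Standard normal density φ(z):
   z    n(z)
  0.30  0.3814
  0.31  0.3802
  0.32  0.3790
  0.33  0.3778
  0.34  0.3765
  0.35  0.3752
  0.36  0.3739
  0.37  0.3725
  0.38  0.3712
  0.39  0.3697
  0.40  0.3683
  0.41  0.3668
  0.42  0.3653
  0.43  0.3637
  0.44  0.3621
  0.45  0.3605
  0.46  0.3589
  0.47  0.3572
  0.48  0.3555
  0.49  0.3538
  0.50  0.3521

σ√T = 0.41 × 1.1180 = 0.4584
d₁ = [ln(268/266) + (0.063 + 0.41²/2)·1.25] / 0.4584 = [0.0075 + 0.1838] / 0.4584 = 0.4173 ≈ 0.42
√T = √1.25 = 1.1180
φ(d₁) = φ(0.42) = 0.3653
vega = S·φ(d₁)·√T = 268·0.3653·1.1180 = 109.4526
(Vega is the same for a European call and put with the same parameters.)

109.45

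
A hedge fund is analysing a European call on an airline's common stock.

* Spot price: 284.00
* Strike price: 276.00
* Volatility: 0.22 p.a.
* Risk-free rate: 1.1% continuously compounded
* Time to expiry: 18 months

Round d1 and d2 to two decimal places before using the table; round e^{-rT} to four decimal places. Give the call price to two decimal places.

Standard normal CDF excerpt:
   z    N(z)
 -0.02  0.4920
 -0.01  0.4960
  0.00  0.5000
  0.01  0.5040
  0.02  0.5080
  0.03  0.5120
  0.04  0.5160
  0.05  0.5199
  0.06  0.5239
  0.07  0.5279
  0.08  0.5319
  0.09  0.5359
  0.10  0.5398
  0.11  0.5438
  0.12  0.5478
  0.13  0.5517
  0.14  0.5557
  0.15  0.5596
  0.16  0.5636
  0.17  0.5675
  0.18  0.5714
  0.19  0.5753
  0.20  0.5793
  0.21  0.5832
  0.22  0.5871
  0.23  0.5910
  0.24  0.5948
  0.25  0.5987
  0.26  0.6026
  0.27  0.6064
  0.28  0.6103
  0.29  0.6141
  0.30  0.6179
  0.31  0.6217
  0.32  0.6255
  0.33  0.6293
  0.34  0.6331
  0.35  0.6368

σ√T = 0.22 × 1.2247 = 0.2694
ln(S/K) + (r + σ²/2)T = ln(284/276) + (0.011 + 0.22²/2)·1.5 = 0.0286 + 0.0528 = 0.0814
d₁ = 0.0814 / 0.2694 = 0.3020 ≈ 0.30
d₂ = d₁ − σ√T = 0.3020 − 0.2694 = 0.0326 ≈ 0.03
e^(−rT) = e^(−0.011·1.5) = 0.9836
C = 284·N(0.30) − 276·0.9836·N(0.03) = 284·0.6179 − 276·0.9836·0.5120 = 175.4836 − 138.9945 = 36.4891

36.49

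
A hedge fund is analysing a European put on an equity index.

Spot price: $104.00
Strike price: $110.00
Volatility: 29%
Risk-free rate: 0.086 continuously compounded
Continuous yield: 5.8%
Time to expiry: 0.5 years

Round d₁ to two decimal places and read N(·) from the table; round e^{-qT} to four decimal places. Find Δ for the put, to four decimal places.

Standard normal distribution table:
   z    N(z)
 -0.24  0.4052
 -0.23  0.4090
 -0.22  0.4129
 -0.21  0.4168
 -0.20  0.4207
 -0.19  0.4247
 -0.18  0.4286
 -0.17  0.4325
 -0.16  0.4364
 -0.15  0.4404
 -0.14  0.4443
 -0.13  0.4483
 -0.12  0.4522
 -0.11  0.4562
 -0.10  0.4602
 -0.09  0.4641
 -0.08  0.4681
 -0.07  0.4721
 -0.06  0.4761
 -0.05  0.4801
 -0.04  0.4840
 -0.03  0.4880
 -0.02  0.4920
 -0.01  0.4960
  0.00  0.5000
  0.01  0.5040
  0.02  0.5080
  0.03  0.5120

-0.5244

T = 0.5;  σ√T = 0.2051
ln(S/K) + (r − q + σ²/2)T = ln(104/110) + (0.086 − 0.058 + 0.29²/2)·0.5 = -0.0561 + 0.0350 = -0.0211
d₁ = -0.0211 / 0.2051 = -0.1027 ≈ -0.10
N(d₁) = N(-0.10) = 0.4602
Δ_put = exp(−qT)·(N(d₁) − 1) = 0.9714·(0.4602 − 1) = -0.5244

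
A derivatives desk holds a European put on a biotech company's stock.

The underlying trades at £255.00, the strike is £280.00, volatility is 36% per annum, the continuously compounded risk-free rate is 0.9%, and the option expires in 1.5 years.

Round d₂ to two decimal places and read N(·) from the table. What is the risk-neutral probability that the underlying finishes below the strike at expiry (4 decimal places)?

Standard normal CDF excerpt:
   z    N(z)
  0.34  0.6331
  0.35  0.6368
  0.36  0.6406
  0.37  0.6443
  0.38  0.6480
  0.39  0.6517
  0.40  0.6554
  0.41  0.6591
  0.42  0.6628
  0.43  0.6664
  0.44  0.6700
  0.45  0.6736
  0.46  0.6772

σ√T = 0.36·√1.5 = 0.4409
ln(S/K) + (r + σ²/2)T = ln(255/280) + (0.009 + 0.36²/2)·1.5 = -0.0935 + 0.1107 = 0.0172
d₁ = 0.0172 / 0.4409 = 0.0390 ≈ 0.04
d₂ = d₁ − σ√T = 0.0390 − 0.4409 = -0.4020 ≈ -0.40
Risk-neutral Pr[S_T < K] = N(−d₂) = N(0.40) = 0.6554

0.6554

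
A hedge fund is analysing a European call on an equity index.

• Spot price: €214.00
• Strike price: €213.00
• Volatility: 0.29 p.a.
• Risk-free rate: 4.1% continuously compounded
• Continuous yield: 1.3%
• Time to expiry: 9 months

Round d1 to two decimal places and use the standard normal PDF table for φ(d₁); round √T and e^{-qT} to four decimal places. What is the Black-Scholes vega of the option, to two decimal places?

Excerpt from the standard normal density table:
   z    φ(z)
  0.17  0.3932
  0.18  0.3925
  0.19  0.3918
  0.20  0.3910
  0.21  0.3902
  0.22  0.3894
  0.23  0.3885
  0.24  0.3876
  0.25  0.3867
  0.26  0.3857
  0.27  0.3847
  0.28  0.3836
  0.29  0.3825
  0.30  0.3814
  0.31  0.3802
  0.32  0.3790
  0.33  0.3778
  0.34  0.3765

71.30

T = 0.75;  σ√T = 0.2511
d₁ = [ln(214/213) + (0.041 − 0.013 + 0.29²/2)·0.75] / 0.2511 = [0.0047 + 0.0525] / 0.2511 = 0.2278 ⇒ 0.23
√T = √0.75 = 0.8660
φ(d₁) = φ(0.23) = 0.3885
exp(−qT) = exp(−0.013·0.75) = 0.9903
vega = S·exp(−qT)·φ(d₁)·√T = 214·0.9903·0.3885·0.8660 = 71.3000
(Call and put vega coincide under Black-Scholes.)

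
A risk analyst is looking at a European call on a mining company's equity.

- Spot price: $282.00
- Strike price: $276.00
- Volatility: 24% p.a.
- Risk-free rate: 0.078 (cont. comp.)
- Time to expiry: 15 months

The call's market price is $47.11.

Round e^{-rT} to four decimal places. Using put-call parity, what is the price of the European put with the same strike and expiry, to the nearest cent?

e^(−rT) = e^(−0.078·1.25) = 0.9071
Put-call parity: C − P = S − K·e^(−rT) = 282 − 276·0.9071 = 282 − 250.3596 = 31.6404
P = C − (C − P) = 47.11 − (31.6404) = 15.4696

$15.47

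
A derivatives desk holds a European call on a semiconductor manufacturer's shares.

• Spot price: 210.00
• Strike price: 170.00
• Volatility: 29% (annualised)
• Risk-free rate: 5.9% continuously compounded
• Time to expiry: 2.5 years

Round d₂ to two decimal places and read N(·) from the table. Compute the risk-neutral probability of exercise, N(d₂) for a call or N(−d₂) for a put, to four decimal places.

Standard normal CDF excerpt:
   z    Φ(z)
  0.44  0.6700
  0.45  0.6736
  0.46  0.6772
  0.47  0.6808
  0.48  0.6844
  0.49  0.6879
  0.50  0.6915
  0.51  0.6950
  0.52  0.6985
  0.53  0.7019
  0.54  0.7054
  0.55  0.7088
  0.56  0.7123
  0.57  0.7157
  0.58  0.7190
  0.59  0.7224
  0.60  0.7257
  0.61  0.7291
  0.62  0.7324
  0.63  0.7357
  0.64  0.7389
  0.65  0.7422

0.7088

σ√T = 0.29·√2.5 = 0.4585
d₁ = [ln(210/170) + (0.059 + ½·0.29²)·2.5] / (σ√T) = (0.2113 + 0.2526) / 0.4585 = 1.0118 → 1.01
d₂ = 1.0118 − 0.4585 = 0.5533 → 0.55
Risk-neutral Pr[S_T > K] = N(d₂) = N(0.55) = 0.7088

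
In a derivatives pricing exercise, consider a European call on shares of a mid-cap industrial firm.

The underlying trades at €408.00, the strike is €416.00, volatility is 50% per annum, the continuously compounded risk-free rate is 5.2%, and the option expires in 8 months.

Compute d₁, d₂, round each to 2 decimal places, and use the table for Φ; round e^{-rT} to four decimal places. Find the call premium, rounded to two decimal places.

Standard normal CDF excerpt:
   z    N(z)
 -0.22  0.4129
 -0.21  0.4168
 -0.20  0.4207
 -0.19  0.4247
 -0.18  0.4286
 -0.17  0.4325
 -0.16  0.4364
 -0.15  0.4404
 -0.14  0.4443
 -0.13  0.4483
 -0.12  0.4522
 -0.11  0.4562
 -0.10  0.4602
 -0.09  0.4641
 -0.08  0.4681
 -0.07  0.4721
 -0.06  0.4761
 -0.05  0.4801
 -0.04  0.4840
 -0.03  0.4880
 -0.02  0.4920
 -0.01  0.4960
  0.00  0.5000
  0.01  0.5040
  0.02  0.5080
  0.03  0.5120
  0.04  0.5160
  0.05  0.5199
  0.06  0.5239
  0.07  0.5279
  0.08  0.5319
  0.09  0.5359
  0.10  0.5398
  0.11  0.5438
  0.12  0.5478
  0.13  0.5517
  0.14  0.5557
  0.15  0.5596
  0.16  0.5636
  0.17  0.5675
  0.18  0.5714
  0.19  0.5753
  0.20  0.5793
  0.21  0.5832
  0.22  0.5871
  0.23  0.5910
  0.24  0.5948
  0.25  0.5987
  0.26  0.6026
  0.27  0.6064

€68.89

σ√T = 0.5 × 0.8165 = 0.4082
d₁ = [ln(408/416) + (0.052 + 0.5²/2)·0.6667] / 0.4082 = [-0.0194 + 0.1180] / 0.4082 = 0.2415 which rounds to 0.24
d₂ = d₁ − σ√T = 0.2415 − 0.4082 = -0.1668 which rounds to -0.17
e^(−rT) = e^(−0.052·0.6667) = 0.9659
N(d₁) = N(0.24) = 0.5948;  N(d₂) = N(-0.17) = 0.4325
C = 408·0.5948 − 416·0.9659·0.4325 = 242.6784 − 173.7847 = 68.8937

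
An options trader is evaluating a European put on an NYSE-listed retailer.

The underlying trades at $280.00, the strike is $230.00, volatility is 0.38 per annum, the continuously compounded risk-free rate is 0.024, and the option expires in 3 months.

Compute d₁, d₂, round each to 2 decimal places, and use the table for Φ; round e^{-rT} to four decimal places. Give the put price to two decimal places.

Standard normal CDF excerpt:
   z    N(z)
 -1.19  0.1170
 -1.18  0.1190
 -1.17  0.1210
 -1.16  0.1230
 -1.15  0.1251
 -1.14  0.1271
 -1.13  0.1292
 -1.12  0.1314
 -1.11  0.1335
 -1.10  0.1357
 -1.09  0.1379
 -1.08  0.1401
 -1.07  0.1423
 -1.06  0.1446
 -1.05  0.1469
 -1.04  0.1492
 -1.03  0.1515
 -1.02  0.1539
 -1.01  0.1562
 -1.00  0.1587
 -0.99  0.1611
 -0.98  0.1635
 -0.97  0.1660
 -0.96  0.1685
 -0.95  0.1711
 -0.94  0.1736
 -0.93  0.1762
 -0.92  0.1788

$3.51

T = 0.25;  σ√T = 0.1900
d₁ = [ln(280/230) + (0.024 + 0.38²/2)·0.25] / 0.1900 = [0.1967 + 0.0241] / 0.1900 = 1.1619 which rounds to 1.16
d₂ = d₁ − σ√T = 1.1619 − 0.1900 = 0.9719 which rounds to 0.97
exp(−rT) = exp(−0.024·0.25) = 0.9940
N(−d₂) = N(-0.97) = 0.1660;  N(−d₁) = N(-1.16) = 0.1230
P = 230·0.9940·0.1660 − 280·0.1230 = 37.9509 − 34.4400 = 3.5109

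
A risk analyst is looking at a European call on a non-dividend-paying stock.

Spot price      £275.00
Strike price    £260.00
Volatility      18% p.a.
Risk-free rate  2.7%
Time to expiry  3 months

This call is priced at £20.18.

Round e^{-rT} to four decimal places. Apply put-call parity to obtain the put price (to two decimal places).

£3.44

exp(−rT) = exp(−0.027·0.25) = 0.9933
Put-call parity: C − P = S − K·e^(−rT) = 275 − 260·0.9933 = 275 − 258.2580 = 16.7420
P = C − (C − P) = 20.18 − (16.7420) = 3.4380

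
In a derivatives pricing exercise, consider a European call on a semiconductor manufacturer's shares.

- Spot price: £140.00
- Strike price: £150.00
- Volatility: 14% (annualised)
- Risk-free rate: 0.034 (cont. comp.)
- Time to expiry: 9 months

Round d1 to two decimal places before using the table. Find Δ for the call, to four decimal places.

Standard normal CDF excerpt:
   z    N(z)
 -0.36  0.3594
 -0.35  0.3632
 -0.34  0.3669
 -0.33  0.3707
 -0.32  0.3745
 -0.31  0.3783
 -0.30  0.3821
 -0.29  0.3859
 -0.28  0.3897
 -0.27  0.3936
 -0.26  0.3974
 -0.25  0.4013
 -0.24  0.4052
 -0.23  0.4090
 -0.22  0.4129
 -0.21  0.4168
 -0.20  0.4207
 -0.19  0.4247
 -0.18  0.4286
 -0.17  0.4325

T = 0.75;  σ√T = 0.1212
d₁ = [ln(140/150) + (0.034 + 0.14²/2)·0.75] / 0.1212 = [-0.0690 + 0.0329] / 0.1212 = -0.2981 ≈ -0.30
N(d₁) = N(-0.30) = 0.3821
Δ_call = N(d₁) = 0.3821

0.3821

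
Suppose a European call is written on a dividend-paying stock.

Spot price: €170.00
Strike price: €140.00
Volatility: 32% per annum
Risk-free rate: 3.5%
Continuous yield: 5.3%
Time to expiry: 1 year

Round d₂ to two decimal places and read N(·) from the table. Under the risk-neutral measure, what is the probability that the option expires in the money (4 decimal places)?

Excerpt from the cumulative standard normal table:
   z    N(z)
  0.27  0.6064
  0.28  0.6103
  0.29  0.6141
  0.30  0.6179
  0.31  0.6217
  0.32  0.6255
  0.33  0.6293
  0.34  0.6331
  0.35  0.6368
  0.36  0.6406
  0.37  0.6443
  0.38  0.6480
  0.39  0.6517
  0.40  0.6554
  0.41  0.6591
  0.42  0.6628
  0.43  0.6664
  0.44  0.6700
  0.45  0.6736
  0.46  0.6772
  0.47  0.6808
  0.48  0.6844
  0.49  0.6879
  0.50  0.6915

0.6517

σ√T = 0.32 × 1.0000 = 0.3200
d₁ = [ln(170/140) + (0.035 − 0.053 + 0.32²/2)·1] / 0.3200 = [0.1942 + 0.0332] / 0.3200 = 0.7105 ≈ 0.71
d₂ = d₁ − σ√T = 0.7105 − 0.3200 = 0.3905 ≈ 0.39
Risk-neutral Pr[S_T > K] = N(d₂) = N(0.39) = 0.6517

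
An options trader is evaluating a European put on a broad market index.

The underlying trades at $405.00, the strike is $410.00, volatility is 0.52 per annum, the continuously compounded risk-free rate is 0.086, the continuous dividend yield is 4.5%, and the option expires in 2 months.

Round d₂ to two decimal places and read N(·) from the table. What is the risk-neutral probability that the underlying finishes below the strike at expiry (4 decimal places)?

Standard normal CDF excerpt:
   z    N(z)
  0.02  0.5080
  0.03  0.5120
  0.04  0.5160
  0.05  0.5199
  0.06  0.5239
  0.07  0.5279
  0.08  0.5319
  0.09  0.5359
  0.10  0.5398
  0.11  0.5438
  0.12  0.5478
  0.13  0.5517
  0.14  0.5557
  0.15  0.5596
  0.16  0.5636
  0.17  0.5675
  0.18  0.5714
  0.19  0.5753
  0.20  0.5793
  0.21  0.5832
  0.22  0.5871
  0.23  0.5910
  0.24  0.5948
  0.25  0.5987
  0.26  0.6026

σ√T = 0.52·√0.1667 = 0.2123
d₁ = [ln(405/410) + (0.086 − 0.045 + ½·0.52²)·0.1667] / (σ√T) = (-0.0123 + 0.0294) / 0.2123 = 0.0805 → 0.08
d₂ = 0.0805 − 0.2123 = -0.1318 → -0.13
Pr(exercise) under Q = N(−d₂) = N(0.13) = 0.5517

0.5517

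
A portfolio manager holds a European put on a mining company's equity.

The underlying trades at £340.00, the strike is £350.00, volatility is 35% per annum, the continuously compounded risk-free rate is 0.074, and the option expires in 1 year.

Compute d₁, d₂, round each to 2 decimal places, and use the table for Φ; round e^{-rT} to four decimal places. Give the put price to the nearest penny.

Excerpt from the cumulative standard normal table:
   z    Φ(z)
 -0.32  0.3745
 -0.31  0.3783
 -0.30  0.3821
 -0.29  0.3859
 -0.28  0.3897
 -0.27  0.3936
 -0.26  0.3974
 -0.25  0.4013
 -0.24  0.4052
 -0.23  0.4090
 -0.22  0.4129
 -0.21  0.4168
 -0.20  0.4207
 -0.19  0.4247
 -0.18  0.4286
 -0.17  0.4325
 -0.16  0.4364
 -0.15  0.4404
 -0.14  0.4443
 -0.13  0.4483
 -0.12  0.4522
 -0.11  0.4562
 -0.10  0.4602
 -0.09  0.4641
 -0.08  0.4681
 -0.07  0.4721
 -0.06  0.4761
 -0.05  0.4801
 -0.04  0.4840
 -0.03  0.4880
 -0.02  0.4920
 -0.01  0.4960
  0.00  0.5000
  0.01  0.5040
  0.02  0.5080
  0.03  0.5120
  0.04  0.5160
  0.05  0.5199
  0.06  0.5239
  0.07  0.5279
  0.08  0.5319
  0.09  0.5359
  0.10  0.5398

£39.08

σ√T = 0.35·√1 = 0.3500
d₁ = [ln(340/350) + (0.074 + 0.35²/2)·1] / 0.3500 = [-0.0290 + 0.1352] / 0.3500 = 0.3036 ⇒ 0.30
d₂ = d₁ − σ√T = 0.3036 − 0.3500 = -0.0464 ⇒ -0.05
exp(−rT) = exp(−0.074·1) = 0.9287
N(−d₂) = N(0.05) = 0.5199;  N(−d₁) = N(-0.30) = 0.3821
P = 350·0.9287·0.5199 − 340·0.3821 = 168.9909 − 129.9140 = 39.0769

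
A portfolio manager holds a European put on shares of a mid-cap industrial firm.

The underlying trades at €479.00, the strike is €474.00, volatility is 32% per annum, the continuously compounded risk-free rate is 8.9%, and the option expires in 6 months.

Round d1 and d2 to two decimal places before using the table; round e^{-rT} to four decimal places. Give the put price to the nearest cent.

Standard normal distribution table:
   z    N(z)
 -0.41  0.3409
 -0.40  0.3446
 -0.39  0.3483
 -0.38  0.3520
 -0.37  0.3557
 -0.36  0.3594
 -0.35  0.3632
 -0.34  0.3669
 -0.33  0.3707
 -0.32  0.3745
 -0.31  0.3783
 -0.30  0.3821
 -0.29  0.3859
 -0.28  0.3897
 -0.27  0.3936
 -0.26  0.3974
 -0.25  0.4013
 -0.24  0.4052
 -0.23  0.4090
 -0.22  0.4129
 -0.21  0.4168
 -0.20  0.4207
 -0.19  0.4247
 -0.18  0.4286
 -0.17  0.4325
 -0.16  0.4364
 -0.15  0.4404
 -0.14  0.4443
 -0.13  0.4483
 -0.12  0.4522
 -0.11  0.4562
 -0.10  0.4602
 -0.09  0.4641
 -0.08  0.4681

T = 0.5;  σ√T = 0.2263
d₁ = [ln(479/474) + (0.089 + ½·0.32²)·0.5] / (σ√T) = (0.0105 + 0.0701) / 0.2263 = 0.3562 ≈ 0.36
d₂ = 0.3562 − 0.2263 = 0.1299 ≈ 0.13
e^(−rT) = e^(−0.089·0.5) = 0.9565
N(−d₂) = N(-0.13) = 0.4483;  N(−d₁) = N(-0.36) = 0.3594
P = 474·0.9565·0.4483 − 479·0.3594 = 203.2507 − 172.1526 = 31.0981

€31.10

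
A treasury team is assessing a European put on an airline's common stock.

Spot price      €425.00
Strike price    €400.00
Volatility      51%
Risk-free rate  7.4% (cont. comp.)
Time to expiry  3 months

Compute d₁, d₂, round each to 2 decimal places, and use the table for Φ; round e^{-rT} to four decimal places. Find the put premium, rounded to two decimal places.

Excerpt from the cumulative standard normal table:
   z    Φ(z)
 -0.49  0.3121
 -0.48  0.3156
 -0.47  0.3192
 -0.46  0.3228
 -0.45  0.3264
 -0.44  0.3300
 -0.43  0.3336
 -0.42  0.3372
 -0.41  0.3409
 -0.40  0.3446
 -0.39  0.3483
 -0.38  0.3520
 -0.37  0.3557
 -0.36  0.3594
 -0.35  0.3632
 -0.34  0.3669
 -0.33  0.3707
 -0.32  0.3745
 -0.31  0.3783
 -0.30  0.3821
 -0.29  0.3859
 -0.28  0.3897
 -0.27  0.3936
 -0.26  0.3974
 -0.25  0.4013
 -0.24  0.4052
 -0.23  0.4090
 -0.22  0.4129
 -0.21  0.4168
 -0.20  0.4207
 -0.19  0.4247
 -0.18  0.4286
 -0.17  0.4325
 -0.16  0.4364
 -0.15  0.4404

€28.05

σ√T = 0.51·√0.25 = 0.2550
ln(S/K) + (r + σ²/2)T = ln(425/400) + (0.074 + 0.51²/2)·0.25 = 0.0606 + 0.0510 = 0.1116
d₁ = 0.1116 / 0.2550 = 0.4378 which rounds to 0.44
d₂ = d₁ − σ√T = 0.4378 − 0.2550 = 0.1828 which rounds to 0.18
e^(−rT) = e^(−0.074·0.25) = 0.9817
N(−d₂) = N(-0.18) = 0.4286;  N(−d₁) = N(-0.44) = 0.3300
P = 400·0.9817·0.4286 − 425·0.3300 = 168.3026 − 140.2500 = 28.0526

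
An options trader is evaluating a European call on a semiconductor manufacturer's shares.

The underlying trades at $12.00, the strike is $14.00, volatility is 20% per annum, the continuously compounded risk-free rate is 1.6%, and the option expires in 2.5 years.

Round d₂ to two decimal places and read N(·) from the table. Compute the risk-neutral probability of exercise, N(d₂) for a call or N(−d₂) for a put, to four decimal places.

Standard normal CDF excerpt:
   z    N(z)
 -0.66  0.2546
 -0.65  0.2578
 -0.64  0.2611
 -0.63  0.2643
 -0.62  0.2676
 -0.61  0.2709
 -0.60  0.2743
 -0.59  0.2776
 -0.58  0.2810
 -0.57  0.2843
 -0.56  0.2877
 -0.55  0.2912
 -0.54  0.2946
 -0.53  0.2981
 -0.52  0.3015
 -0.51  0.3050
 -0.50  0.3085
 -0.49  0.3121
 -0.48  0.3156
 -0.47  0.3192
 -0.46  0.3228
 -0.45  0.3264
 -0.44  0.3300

σ√T = 0.2·√2.5 = 0.3162
ln(S/K) + (r + σ²/2)T = ln(12/14) + (0.016 + 0.2²/2)·2.5 = -0.1542 + 0.0900 = -0.0642
d₁ = -0.0642 / 0.3162 = -0.2029 → -0.20
d₂ = d₁ − σ√T = -0.2029 − 0.3162 = -0.5191 → -0.52
Risk-neutral Pr[S_T > K] = N(d₂) = N(-0.52) = 0.3015

0.3015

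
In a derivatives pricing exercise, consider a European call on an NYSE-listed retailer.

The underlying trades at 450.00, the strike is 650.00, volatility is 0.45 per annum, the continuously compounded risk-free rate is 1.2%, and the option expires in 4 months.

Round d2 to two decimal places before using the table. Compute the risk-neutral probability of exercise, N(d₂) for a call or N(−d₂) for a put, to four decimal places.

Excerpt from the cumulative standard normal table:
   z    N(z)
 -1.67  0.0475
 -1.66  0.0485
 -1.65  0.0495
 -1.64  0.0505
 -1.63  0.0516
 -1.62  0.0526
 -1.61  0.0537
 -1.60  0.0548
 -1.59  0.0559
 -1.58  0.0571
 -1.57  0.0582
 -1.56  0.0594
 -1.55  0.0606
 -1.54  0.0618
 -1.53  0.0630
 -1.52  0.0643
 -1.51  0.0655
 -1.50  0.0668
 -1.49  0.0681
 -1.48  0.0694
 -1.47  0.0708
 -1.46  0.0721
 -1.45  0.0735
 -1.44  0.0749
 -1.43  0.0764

0.0630

T = 0.3333;  σ√T = 0.2598
d₁ = [ln(450/650) + (0.012 + ½·0.45²)·0.3333] / (σ√T) = (-0.3677 + 0.0377) / 0.2598 = -1.2701 which rounds to -1.27
d₂ = -1.2701 − 0.2598 = -1.5299 which rounds to -1.53
Pr(exercise) under Q = N(d₂) = 0.0630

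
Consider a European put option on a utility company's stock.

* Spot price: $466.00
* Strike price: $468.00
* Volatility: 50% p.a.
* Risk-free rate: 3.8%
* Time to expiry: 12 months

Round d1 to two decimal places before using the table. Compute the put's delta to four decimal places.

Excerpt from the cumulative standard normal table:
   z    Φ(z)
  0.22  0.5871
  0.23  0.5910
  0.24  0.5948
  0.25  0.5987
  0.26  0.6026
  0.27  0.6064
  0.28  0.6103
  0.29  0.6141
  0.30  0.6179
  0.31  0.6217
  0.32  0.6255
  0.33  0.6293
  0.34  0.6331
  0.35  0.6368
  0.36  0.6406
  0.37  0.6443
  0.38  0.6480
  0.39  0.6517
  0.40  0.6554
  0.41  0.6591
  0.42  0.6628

-0.3745

σ√T = 0.5 × 1.0000 = 0.5000
d₁ = [ln(466/468) + (0.038 + 0.5²/2)·1] / 0.5000 = [-0.0043 + 0.1630] / 0.5000 = 0.3174 ⇒ 0.32
N(d₁) = N(0.32) = 0.6255
Δ_put = N(d₁) − 1 = 0.6255 − 1 = -0.3745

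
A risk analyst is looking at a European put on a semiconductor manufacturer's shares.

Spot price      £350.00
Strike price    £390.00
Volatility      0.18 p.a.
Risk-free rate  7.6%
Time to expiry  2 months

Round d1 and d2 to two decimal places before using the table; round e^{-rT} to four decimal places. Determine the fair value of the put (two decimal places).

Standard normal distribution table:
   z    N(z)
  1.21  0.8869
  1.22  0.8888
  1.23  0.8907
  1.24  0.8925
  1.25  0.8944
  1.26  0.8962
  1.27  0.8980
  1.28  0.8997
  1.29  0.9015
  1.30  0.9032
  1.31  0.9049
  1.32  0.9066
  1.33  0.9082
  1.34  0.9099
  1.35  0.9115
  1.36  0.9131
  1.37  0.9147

£36.72

T = 0.1667;  σ√T = 0.0735
d₁ = [ln(350/390) + (0.076 + 0.18²/2)·0.1667] / 0.0735 = [-0.1082 + 0.0154] / 0.0735 = -1.2635 which rounds to -1.26
d₂ = d₁ − σ√T = -1.2635 − 0.0735 = -1.3370 which rounds to -1.34
exp(−rT) = exp(−0.076·0.1667) = 0.9874
P = 390·0.9874·N(1.34) − 350·N(1.26) = 390·0.9874·0.9099 − 350·0.8962 = 350.3898 − 313.6700 = 36.7198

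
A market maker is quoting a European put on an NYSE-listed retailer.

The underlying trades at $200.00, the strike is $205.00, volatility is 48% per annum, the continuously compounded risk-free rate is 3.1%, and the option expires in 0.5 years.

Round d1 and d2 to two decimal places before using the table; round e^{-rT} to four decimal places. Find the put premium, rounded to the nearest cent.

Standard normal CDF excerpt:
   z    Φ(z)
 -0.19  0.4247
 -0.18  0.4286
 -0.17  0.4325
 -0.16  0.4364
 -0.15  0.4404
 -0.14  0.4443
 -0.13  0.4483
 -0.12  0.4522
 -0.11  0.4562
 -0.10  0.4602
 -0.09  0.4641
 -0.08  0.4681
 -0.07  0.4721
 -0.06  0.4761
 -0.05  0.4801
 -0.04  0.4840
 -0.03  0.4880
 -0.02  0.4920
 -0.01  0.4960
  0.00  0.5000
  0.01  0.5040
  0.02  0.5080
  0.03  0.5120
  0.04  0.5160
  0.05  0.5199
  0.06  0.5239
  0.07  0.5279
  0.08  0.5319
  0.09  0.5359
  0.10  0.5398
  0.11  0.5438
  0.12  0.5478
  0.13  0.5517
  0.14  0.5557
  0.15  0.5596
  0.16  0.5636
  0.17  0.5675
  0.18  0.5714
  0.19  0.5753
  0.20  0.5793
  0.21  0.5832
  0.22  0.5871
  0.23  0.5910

T = 0.5;  σ√T = 0.3394
d₁ = [ln(200/205) + (0.031 + 0.48²/2)·0.5] / 0.3394 = [-0.0247 + 0.0731] / 0.3394 = 0.1426 ⇒ 0.14
d₂ = d₁ − σ√T = 0.1426 − 0.3394 = -0.1968 ⇒ -0.20
exp(−rT) = exp(−0.031·0.5) = 0.9846
P = 205·0.9846·N(0.20) − 200·N(-0.14) = 205·0.9846·0.5793 − 200·0.4443 = 116.9276 − 88.8600 = 28.0676

$28.07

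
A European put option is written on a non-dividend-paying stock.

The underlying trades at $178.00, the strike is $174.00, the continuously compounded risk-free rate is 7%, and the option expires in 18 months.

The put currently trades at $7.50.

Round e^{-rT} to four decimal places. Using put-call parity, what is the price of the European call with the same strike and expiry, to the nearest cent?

$28.85

exp(−rT) = exp(−0.07·1.5) = 0.9003
Put-call parity: C − P = S − K·e^(−rT) = 178 − 174·0.9003 = 178 − 156.6522 = 21.3478
C = P + (C − P) = 7.50 + (21.3478) = 28.8478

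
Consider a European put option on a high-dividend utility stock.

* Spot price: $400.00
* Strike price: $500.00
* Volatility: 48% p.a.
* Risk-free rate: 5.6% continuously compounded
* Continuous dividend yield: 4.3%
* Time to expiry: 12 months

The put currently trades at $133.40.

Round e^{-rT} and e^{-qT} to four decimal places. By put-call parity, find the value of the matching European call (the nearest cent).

exp(−qT) = exp(−0.043·1) = 0.9579;  exp(−rT) = exp(−0.056·1) = 0.9455
Put-call parity: C − P = S·e^(−qT) − K·e^(−rT) = 400·0.9579 − 500·0.9455 = 383.1600 − 472.7500 = -89.5900
C = P + (C − P) = 133.40 + (-89.5900) = 43.8100

$43.81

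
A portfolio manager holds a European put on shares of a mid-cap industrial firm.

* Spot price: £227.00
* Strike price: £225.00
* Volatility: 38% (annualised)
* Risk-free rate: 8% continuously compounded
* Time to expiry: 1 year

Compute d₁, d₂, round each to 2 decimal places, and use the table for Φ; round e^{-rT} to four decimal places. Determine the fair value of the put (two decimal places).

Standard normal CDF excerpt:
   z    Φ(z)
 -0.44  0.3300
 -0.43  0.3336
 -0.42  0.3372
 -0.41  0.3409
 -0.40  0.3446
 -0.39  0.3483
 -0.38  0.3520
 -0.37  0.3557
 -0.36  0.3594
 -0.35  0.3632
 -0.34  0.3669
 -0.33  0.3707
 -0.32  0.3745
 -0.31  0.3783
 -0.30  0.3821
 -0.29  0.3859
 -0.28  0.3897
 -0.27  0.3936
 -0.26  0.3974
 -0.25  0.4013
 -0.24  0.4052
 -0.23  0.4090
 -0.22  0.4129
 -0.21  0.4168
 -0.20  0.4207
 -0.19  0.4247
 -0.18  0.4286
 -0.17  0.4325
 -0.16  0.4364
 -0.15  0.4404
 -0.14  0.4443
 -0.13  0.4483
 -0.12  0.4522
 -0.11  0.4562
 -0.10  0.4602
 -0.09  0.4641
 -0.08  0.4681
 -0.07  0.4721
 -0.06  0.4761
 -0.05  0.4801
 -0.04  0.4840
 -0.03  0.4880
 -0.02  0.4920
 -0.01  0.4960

£23.98

T = 1;  σ√T = 0.3800
d₁ = [ln(227/225) + (0.08 + ½·0.38²)·1] / (σ√T) = (0.0088 + 0.1522) / 0.3800 = 0.4238 ⇒ 0.42
d₂ = 0.4238 − 0.3800 = 0.0438 ⇒ 0.04
exp(−rT) = exp(−0.08·1) = 0.9231
N(−d₂) = N(-0.04) = 0.4840;  N(−d₁) = N(-0.42) = 0.3372
P = 225·0.9231·0.4840 − 227·0.3372 = 100.5256 − 76.5444 = 23.9812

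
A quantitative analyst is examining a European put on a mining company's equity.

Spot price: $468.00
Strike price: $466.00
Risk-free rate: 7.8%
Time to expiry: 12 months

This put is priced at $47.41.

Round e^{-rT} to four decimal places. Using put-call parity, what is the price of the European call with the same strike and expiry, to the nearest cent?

exp(−rT) = exp(−0.078·1) = 0.9250
Put-call parity: C − P = S − K·e^(−rT) = 468 − 466·0.9250 = 468 − 431.0500 = 36.9500
C = P + (C − P) = 47.41 + (36.9500) = 84.3600

$84.36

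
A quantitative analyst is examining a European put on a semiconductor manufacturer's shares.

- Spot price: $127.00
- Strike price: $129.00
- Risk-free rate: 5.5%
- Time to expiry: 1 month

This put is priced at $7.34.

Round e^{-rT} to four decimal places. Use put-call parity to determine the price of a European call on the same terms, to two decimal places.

exp(−rT) = exp(−0.055·0.08333) = 0.9954
Put-call parity: C − P = S − K·e^(−rT) = 127 − 129·0.9954 = 127 − 128.4066 = -1.4066
C = P + (C − P) = 7.34 + (-1.4066) = 5.9334

$5.93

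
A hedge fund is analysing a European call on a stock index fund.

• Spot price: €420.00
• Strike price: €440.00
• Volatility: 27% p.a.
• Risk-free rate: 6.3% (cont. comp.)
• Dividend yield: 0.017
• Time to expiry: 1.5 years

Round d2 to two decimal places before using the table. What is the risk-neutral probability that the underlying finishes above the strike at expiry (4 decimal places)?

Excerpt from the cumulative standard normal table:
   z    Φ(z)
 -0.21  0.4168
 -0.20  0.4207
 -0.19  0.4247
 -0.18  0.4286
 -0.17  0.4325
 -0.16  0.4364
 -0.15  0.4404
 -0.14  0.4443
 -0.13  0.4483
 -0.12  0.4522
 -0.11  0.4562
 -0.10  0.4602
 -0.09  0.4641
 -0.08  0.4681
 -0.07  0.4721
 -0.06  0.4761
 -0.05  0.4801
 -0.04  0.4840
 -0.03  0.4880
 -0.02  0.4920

σ√T = 0.27 × 1.2247 = 0.3307
d₁ = [ln(420/440) + (0.063 − 0.017 + 0.27²/2)·1.5] / 0.3307 = [-0.0465 + 0.1237] / 0.3307 = 0.2333 which rounds to 0.23
d₂ = d₁ − σ√T = 0.2333 − 0.3307 = -0.0974 which rounds to -0.10
Risk-neutral Pr[S_T > K] = N(d₂) = N(-0.10) = 0.4602

0.4602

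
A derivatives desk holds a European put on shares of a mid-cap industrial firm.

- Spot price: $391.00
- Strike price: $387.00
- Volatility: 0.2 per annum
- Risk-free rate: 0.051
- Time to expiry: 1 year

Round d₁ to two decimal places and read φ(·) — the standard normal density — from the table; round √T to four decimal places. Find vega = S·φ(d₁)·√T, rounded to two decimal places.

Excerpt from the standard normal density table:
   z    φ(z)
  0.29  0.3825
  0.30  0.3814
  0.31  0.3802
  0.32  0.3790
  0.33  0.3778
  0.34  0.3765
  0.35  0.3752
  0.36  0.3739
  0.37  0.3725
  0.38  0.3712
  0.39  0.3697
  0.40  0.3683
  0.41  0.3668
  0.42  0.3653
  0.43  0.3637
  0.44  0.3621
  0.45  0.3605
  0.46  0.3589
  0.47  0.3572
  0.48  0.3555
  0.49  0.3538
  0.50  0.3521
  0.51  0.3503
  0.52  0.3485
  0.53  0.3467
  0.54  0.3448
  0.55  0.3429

143.42

σ√T = 0.2·√1 = 0.2000
d₁ = [ln(391/387) + (0.051 + 0.2²/2)·1] / 0.2000 = [0.0103 + 0.0710] / 0.2000 = 0.4064 → 0.41
√T = √1 = 1.0000
φ(d₁) = φ(0.41) = 0.3668
vega = S·φ(d₁)·√T = 391·0.3668·1.0000 = 143.4188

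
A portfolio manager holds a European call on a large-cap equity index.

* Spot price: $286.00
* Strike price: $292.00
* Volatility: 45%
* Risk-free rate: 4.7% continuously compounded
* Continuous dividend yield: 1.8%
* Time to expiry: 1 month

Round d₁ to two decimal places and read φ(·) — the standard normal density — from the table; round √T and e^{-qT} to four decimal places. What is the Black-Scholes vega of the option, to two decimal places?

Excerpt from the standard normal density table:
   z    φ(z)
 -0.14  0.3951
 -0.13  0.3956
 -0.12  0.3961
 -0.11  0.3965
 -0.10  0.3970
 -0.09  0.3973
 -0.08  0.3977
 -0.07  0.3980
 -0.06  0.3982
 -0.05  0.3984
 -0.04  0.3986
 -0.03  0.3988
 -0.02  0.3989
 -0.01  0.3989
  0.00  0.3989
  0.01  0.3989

32.79

T = 0.08333;  σ√T = 0.1299
d₁ = [ln(286/292) + (0.047 − 0.018 + ½·0.45²)·0.08333] / (σ√T) = (-0.0208 + 0.0109) / 0.1299 = -0.0763 which rounds to -0.08
√T = √0.08333 = 0.2887
φ(d₁) = φ(-0.08) = 0.3977
e^(−qT) = e^(−0.018·0.08333) = 0.9985
vega = S·e^(−qT)·φ(d₁)·√T = 286·0.9985·0.3977·0.2887 = 32.7881
(Vega is the same for a European call and put with the same parameters.)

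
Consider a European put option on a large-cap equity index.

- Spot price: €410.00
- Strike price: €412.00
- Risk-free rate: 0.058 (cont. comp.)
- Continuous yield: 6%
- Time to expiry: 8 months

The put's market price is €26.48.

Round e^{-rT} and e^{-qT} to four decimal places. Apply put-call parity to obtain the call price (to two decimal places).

exp(−qT) = exp(−0.06·0.6667) = 0.9608;  exp(−rT) = exp(−0.058·0.6667) = 0.9621
Put-call parity: C − P = S·e^(−qT) − K·e^(−rT) = 410·0.9608 − 412·0.9621 = 393.9280 − 396.3852 = -2.4572
C = P + (C − P) = 26.48 + (-2.4572) = 24.0228

€24.02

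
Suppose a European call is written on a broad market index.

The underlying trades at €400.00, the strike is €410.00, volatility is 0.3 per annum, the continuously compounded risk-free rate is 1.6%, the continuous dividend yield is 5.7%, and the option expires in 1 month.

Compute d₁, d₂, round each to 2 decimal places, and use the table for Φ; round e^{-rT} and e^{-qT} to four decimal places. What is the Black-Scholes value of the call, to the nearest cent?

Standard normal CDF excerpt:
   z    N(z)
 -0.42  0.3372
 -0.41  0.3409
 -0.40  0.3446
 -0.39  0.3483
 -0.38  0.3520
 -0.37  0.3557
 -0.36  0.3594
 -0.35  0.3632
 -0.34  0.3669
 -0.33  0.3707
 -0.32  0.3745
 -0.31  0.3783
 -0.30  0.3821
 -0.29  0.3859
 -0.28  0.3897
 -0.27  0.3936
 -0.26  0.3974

σ√T = 0.3·√0.08333 = 0.0866
d₁ = [ln(400/410) + (0.016 − 0.057 + 0.3²/2)·0.08333] / 0.0866 = [-0.0247 + 0.0003] / 0.0866 = -0.2813 which rounds to -0.28
d₂ = d₁ − σ√T = -0.2813 − 0.0866 = -0.3679 which rounds to -0.37
exp(−qT) = exp(−0.057·0.08333) = 0.9953;  exp(−rT) = exp(−0.016·0.08333) = 0.9987
N(d₁) = N(-0.28) = 0.3897;  N(d₂) = N(-0.37) = 0.3557
C = 400·0.9953·0.3897 − 410·0.9987·0.3557 = 155.1474 − 145.6474 = 9.5000

€9.50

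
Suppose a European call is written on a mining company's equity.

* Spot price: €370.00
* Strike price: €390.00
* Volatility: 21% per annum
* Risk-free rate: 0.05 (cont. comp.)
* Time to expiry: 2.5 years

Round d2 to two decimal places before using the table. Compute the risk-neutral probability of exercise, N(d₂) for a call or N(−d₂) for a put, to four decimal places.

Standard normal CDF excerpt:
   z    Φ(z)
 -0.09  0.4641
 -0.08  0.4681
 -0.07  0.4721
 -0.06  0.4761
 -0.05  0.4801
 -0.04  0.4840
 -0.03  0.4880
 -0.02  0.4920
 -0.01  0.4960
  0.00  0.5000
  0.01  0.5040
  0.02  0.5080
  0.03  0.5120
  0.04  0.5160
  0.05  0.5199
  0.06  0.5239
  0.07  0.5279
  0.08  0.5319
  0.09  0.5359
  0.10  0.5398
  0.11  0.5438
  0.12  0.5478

σ√T = 0.21·√2.5 = 0.3320
ln(S/K) + (r + σ²/2)T = ln(370/390) + (0.05 + 0.21²/2)·2.5 = -0.0526 + 0.1801 = 0.1275
d₁ = 0.1275 / 0.3320 = 0.3839 → 0.38
d₂ = d₁ − σ√T = 0.3839 − 0.3320 = 0.0519 → 0.05
Risk-neutral Pr[S_T > K] = N(d₂) = N(0.05) = 0.5199

0.5199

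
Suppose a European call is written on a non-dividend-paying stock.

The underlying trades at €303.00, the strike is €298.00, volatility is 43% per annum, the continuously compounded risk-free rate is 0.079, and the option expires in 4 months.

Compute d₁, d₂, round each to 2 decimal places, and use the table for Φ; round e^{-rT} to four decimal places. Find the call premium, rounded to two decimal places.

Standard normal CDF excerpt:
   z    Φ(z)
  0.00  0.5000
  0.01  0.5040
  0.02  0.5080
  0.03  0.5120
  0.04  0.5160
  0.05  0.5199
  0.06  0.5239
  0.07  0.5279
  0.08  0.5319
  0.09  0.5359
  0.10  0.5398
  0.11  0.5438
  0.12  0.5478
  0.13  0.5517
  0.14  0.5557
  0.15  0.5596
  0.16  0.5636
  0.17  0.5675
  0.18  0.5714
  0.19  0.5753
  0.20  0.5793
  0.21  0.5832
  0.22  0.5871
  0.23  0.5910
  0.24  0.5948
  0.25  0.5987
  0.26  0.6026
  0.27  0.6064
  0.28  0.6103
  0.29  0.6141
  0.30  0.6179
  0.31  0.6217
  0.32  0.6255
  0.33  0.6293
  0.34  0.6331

T = 0.3333;  σ√T = 0.2483
ln(S/K) + (r + σ²/2)T = ln(303/298) + (0.079 + 0.43²/2)·0.3333 = 0.0166 + 0.0571 = 0.0738
d₁ = 0.0738 / 0.2483 = 0.2972 → 0.30
d₂ = d₁ − σ√T = 0.2972 − 0.2483 = 0.0490 → 0.05
exp(−rT) = exp(−0.079·0.3333) = 0.9740
C = 303·N(0.30) − 298·0.9740·N(0.05) = 303·0.6179 − 298·0.9740·0.5199 = 187.2237 − 150.9020 = 36.3217

€36.32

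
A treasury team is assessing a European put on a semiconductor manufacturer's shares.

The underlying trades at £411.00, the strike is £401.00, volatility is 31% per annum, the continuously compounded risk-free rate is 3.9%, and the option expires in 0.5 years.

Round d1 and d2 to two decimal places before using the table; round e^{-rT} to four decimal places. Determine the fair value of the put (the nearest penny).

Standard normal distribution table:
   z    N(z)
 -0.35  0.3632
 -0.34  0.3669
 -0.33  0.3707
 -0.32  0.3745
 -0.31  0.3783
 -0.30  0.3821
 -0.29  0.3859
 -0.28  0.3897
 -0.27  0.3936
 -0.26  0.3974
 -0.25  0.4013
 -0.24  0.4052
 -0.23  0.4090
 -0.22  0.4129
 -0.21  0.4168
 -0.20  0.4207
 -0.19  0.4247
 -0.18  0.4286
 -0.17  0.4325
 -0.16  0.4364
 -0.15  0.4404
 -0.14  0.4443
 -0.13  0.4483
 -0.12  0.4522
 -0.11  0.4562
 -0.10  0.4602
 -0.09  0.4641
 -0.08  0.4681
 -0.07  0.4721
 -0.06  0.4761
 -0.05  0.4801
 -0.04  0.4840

£27.03

σ√T = 0.31 × 0.7071 = 0.2192
ln(S/K) + (r + σ²/2)T = ln(411/401) + (0.039 + 0.31²/2)·0.5 = 0.0246 + 0.0435 = 0.0682
d₁ = 0.0682 / 0.2192 = 0.3109 ≈ 0.31
d₂ = d₁ − σ√T = 0.3109 − 0.2192 = 0.0917 ≈ 0.09
exp(−rT) = exp(−0.039·0.5) = 0.9807
N(−d₂) = N(-0.09) = 0.4641;  N(−d₁) = N(-0.31) = 0.3783
P = 401·0.9807·0.4641 − 411·0.3783 = 182.5123 − 155.4813 = 27.0310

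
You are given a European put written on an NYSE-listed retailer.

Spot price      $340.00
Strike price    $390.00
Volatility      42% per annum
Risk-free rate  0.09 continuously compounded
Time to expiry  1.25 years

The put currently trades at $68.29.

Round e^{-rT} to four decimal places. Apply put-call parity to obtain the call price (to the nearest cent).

exp(−rT) = exp(−0.09·1.25) = 0.8936
Put-call parity: C − P = S − K·e^(−rT) = 340 − 390·0.8936 = 340 − 348.5040 = -8.5040
C = P + (C − P) = 68.29 + (-8.5040) = 59.7860

$59.79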